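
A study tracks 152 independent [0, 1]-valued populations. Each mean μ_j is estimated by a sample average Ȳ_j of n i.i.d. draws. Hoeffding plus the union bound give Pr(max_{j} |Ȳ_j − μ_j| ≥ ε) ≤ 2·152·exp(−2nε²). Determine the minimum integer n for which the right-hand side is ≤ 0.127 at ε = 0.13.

Need 2·152·exp(−2nε²) ≤ 0.127, i.e. exp(−2nε²) ≤ 0.127/304.
So 2nε² ≥ ln(304/0.127) = 7.780596.
Hence n ≥ 7.780596/(2·0.13²) = 230.195.
The smallest integer n is 231.

231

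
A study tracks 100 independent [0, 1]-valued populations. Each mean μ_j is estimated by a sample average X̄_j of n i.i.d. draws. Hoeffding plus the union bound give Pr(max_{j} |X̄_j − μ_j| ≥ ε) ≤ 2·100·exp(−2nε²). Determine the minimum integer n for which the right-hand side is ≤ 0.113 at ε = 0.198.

Need 2·100·exp(−2nε²) ≤ 0.113, i.e. exp(−2nε²) ≤ 0.113/200.
So 2nε² ≥ ln(200/0.113) = 7.478685.
Hence n ≥ 7.478685/(2·0.198²) = 95.382.
The smallest integer n is 96.

96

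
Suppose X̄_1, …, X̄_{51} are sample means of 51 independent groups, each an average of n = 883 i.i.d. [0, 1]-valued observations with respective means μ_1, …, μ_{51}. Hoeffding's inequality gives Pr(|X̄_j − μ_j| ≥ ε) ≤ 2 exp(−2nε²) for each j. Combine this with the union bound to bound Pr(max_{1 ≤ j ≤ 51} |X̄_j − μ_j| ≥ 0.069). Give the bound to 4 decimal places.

Per-experiment Hoeffding bound: 2·exp(−2·883·0.069²) = 2·exp(−8.40793) = 0.00044618.
Union bound over 51 events: 51·0.00044618 = 0.02276.

0.0228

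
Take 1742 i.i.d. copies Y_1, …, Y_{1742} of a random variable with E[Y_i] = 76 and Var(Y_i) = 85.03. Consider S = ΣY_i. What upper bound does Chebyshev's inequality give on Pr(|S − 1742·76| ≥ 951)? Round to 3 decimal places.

Var(S) = n·Var(Y_i) = 1742·85.03 = 148122.26.
Chebyshev: Pr(|S − 1742·76| ≥ 951) ≤ Var(S)/951² = 148122.26/904401 = 0.1638.

0.164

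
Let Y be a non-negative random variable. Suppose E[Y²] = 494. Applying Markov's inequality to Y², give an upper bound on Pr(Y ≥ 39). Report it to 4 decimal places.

Since Y ≥ 0, the event {Y ≥ 39} is the same as {Y² ≥ 1521}.
Markov's inequality applied to Y² gives Pr(Y² ≥ 1521) ≤ E[Y²]/1521 = 494/1521 = 0.3248.

0.3248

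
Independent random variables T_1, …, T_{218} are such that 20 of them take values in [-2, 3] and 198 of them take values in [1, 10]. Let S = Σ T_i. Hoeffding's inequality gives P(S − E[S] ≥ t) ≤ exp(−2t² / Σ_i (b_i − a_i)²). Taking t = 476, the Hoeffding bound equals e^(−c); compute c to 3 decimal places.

27.401

Σ(b_i − a_i)² = 20·5² + 198·9² = 16538.
c = 2t² / 16538 = 2·476² / 16538 = 27.4007.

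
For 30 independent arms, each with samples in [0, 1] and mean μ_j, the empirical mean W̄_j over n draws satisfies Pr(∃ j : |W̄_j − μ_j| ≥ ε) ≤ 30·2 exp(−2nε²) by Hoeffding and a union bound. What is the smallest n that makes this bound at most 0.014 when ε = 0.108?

Need 2·30·exp(−2nε²) ≤ 0.014, i.e. exp(−2nε²) ≤ 0.014/60.
So 2nε² ≥ ln(60/0.014) = 8.363043.
Hence n ≥ 8.363043/(2·0.108²) = 358.498.
The smallest integer n is 359.

359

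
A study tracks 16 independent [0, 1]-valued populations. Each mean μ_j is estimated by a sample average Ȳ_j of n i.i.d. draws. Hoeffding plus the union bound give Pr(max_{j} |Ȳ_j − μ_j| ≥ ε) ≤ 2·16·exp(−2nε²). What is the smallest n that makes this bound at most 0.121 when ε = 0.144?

135

Need 2·16·exp(−2nε²) ≤ 0.121, i.e. exp(−2nε²) ≤ 0.121/32.
So 2nε² ≥ ln(32/0.121) = 5.577701.
Hence n ≥ 5.577701/(2·0.144²) = 134.493.
The smallest integer n is 135.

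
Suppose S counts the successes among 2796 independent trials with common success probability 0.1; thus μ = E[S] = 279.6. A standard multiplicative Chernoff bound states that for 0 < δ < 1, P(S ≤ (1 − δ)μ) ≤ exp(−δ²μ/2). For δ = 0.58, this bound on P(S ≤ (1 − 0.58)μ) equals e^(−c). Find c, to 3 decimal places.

47.029

c = δ²μ/2 = 0.58²·279.6/2 = 47.0287.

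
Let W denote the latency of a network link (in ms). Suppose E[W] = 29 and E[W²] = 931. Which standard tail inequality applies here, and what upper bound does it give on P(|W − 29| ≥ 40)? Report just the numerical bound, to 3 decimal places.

The first two moments determine the variance, so Chebyshev's inequality is the sharpest standard bound available.
Var(W) = E[W²] − (E[W])² = 931 − 841 = 90.
Chebyshev's inequality: P(|W − μ| ≥ t) ≤ Var(W)/t² = 90/1600 = 0.0563.

0.056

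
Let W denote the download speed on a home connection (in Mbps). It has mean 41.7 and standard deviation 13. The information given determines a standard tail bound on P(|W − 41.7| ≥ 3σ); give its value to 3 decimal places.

0.111

Mean and variance are known, so Chebyshev's inequality applies.
Chebyshev: P(|W − μ| ≥ t) ≤ Var(W)/t².
Var(W) = σ² = 13² = 169.
t = 3·13 = 39.
Bound = 169 / 1521 = 0.1111.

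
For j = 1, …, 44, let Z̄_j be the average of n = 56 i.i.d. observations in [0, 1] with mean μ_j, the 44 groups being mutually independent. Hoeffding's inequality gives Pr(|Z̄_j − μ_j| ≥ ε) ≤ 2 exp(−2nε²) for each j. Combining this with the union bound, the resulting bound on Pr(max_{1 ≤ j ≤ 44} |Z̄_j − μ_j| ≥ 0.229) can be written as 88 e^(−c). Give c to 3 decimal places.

5.873

Union bound over the 44 events: Pr(max_{1 ≤ j ≤ 44} |Z̄_j − μ_j| ≥ 0.229) ≤ 44·2·exp(−2nε²) = 88 exp(−2·56·0.229²).
So c = 2·56·0.229² = 5.8734.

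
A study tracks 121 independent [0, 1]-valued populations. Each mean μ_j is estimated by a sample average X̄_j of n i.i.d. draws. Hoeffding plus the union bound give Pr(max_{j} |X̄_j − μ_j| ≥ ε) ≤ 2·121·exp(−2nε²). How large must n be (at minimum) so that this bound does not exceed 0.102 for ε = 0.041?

Need 2·121·exp(−2nε²) ≤ 0.102, i.e. exp(−2nε²) ≤ 0.102/242.
So 2nε² ≥ ln(242/0.102) = 7.771720.
Hence n ≥ 7.771720/(2·0.041²) = 2311.636.
The smallest integer n is 2312.

2312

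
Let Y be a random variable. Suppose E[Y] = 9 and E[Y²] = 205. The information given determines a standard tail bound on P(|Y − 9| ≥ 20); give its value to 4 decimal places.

0.3100

The first two moments determine the variance, so Chebyshev's inequality is the sharpest standard bound available.
Var(Y) = E[Y²] − (E[Y])² = 205 − 81 = 124.
Chebyshev's inequality: P(|Y − μ| ≥ t) ≤ Var(Y)/t² = 124/400 = 0.3100.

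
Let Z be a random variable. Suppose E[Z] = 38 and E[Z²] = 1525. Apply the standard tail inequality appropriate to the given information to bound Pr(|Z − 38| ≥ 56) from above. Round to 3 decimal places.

The first two moments determine the variance, so Chebyshev's inequality is the sharpest standard bound available.
Var(Z) = E[Z²] − (E[Z])² = 1525 − 1444 = 81.
Chebyshev's inequality: Pr(|Z − μ| ≥ t) ≤ Var(Z)/t² = 81/3136 = 0.0258.

0.026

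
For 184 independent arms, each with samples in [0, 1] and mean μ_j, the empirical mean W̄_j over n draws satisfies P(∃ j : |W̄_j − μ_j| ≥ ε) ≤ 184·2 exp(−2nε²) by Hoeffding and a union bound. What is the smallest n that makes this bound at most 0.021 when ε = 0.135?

Need 2·184·exp(−2nε²) ≤ 0.021, i.e. exp(−2nε²) ≤ 0.021/368.
So 2nε² ≥ ln(368/0.021) = 9.771316.
Hence n ≥ 9.771316/(2·0.135²) = 268.075.
The smallest integer n is 269.

269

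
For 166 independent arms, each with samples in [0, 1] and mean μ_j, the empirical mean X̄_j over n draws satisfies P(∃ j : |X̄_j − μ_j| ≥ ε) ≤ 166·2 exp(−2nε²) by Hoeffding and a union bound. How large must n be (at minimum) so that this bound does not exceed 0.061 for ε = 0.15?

192

Need 2·166·exp(−2nε²) ≤ 0.061, i.e. exp(−2nε²) ≤ 0.061/332.
So 2nε² ≥ ln(332/0.061) = 8.602016.
Hence n ≥ 8.602016/(2·0.15²) = 191.156.
The smallest integer n is 192.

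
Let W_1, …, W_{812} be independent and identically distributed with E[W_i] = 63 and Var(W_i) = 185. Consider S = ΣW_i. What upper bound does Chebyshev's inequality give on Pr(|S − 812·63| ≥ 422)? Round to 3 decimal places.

Var(S) = n·Var(W_i) = 812·185 = 150220.
Chebyshev: Pr(|S − 812·63| ≥ 422) ≤ Var(S)/422² = 150220/178084 = 0.8435.

0.844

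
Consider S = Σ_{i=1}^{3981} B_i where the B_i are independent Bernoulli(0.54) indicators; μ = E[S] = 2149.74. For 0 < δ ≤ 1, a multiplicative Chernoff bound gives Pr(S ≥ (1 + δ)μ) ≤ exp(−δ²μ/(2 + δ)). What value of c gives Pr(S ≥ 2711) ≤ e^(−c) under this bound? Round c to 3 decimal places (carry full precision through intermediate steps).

64.808

Write 2711 = (1 + δ)μ, so δ = 2711/2149.74 − 1 = 0.2610827…
Then the exponent is δ²μ/(2 + δ) = (2711 − μ)² / (μ·(2 + δ)) = 64.807578.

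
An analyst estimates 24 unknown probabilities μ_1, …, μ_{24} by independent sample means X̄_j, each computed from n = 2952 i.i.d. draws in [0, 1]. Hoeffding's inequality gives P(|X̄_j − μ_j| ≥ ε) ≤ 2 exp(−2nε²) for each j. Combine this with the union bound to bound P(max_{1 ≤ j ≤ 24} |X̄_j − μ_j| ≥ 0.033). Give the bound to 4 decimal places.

0.0774

Per-experiment Hoeffding bound: 2·exp(−2·2952·0.033²) = 2·exp(−6.42946) = 0.0032267.
Union bound over 24 events: 24·0.0032267 = 0.07744.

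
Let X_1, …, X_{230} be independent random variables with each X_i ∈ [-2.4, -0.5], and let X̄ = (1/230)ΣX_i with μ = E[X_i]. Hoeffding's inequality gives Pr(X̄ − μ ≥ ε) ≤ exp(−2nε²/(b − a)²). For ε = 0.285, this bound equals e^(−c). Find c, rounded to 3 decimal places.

10.350

c = 2nε²/(b − a)² = 2·230·0.285² / 1.9² = 10.3500.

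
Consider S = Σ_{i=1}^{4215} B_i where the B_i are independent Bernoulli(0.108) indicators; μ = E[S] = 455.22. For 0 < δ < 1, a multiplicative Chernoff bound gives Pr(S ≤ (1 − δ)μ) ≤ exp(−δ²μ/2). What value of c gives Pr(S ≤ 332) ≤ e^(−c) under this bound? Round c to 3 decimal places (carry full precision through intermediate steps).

16.677

Write 332 = (1 − δ)μ, so δ = 1 − 332/455.22 = 0.2706823…
Then the exponent is δ²μ/2 = (μ − 332)²/(2μ) = 16.676737.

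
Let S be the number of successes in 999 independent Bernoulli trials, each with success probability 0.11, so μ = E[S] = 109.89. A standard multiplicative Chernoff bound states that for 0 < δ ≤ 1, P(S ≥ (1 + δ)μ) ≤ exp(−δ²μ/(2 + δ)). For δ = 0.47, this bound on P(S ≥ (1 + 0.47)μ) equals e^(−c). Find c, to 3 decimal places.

c = δ²μ/(2 + δ) = 0.47²·109.89/(2 + 0.47) = 9.8278.

9.828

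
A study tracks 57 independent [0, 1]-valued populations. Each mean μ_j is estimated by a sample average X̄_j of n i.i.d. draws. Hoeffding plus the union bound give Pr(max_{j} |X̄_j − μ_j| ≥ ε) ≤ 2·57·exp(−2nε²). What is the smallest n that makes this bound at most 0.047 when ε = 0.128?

238

Need 2·57·exp(−2nε²) ≤ 0.047, i.e. exp(−2nε²) ≤ 0.047/114.
So 2nε² ≥ ln(114/0.047) = 7.793806.
Hence n ≥ 7.793806/(2·0.128²) = 237.848.
The smallest integer n is 238.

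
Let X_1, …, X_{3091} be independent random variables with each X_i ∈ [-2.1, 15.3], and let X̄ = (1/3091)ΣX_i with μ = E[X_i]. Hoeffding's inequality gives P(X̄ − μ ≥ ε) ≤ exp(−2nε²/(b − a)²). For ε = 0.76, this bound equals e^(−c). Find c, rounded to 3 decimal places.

c = 2nε²/(b − a)² = 2·3091·0.76² / 17.4² = 11.7939.

11.794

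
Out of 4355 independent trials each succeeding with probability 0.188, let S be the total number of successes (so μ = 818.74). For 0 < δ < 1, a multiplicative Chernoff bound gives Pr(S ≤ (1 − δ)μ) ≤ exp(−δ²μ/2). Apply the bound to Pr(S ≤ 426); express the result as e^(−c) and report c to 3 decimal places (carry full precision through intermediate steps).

94.196

Write 426 = (1 − δ)μ, so δ = 1 − 426/818.74 = 0.4796883…
Then the exponent is δ²μ/2 = (μ − 426)²/(2μ) = 94.196392.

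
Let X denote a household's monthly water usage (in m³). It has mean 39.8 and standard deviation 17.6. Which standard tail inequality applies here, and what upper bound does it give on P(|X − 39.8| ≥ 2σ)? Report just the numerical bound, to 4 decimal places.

Mean and variance are known, so Chebyshev's inequality applies.
Chebyshev: P(|X − μ| ≥ t) ≤ Var(X)/t².
Var(X) = σ² = 17.6² = 309.76.
t = 2·17.6 = 35.2.
Bound = 309.76 / 1239.04 = 0.2500.

0.2500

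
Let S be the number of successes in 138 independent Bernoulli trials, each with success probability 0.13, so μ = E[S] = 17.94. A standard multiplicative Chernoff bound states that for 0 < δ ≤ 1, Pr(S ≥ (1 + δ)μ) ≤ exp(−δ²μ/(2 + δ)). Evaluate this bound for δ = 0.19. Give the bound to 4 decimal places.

0.7440

Exponent = δ²μ/(2 + δ) = 0.19²·17.94/2.19 = 0.2957.
Bound = exp(−0.2957) = 0.74399.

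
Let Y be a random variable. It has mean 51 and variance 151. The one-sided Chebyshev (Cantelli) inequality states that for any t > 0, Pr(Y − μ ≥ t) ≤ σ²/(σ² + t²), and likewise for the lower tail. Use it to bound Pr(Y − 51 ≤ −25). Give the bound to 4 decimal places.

0.1946

Here σ² = 151 and t = 25, so σ² + t² = 776.
Cantelli's bound: 151/776 = 0.1946.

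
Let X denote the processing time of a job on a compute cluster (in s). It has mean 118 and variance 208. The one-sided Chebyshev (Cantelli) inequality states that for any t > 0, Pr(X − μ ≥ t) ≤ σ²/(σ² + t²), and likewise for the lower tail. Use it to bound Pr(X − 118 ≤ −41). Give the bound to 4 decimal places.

0.1101

Here σ² = 208 and t = 41, so σ² + t² = 1889.
Cantelli's bound: 208/1889 = 0.1101.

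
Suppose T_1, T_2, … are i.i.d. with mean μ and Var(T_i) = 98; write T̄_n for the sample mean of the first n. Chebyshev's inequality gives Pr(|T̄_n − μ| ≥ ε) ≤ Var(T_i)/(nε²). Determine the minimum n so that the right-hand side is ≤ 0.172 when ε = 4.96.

Require 98/(n·4.96²) ≤ 0.172, i.e. n ≥ 98/(0.172·4.96²) = 23.160.
The smallest integer n is 24.

24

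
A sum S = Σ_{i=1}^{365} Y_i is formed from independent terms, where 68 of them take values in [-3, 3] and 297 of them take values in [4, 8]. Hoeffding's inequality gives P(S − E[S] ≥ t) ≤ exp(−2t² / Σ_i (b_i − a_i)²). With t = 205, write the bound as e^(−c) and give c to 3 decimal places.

Σ(b_i − a_i)² = 68·6² + 297·4² = 7200.
c = 2t² / 7200 = 2·205² / 7200 = 11.6736.

11.674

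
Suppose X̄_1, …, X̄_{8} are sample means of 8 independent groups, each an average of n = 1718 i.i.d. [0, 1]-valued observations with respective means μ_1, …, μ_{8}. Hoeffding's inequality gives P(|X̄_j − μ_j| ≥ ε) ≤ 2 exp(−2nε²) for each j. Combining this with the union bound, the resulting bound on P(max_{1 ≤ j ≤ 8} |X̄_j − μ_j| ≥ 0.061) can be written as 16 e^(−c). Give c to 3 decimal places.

Union bound over the 8 events: P(max_{1 ≤ j ≤ 8} |X̄_j − μ_j| ≥ 0.061) ≤ 8·2·exp(−2nε²) = 16 exp(−2·1718·0.061²).
So c = 2·1718·0.061² = 12.7854.

12.785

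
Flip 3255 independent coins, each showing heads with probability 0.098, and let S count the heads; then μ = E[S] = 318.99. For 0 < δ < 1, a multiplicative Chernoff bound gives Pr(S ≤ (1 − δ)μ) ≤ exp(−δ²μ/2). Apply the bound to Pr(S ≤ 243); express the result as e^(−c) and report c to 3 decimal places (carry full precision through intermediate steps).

9.051

Write 243 = (1 − δ)μ, so δ = 1 − 243/318.99 = 0.2382206…
Then the exponent is δ²μ/2 = (μ − 243)²/(2μ) = 9.051193.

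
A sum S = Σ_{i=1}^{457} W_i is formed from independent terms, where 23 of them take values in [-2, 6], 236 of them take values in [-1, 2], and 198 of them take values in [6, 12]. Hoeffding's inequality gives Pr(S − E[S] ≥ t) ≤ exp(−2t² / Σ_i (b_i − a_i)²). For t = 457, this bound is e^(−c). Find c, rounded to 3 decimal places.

Σ(b_i − a_i)² = 23·8² + 236·3² + 198·6² = 10724.
c = 2t² / 10724 = 2·457² / 10724 = 38.9498.

38.950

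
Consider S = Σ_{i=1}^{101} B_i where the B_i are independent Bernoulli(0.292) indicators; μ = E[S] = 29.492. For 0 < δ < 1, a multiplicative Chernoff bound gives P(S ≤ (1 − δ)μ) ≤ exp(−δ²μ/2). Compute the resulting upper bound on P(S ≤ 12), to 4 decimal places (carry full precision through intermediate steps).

Write 12 = (1 − δ)μ, so δ = 1 − 12/29.492 = 0.59311…
Then the exponent is δ²μ/2 = (μ − 12)²/(2μ) = 5.187340.
Bound = exp(−5.187340) = 0.00559.

0.0056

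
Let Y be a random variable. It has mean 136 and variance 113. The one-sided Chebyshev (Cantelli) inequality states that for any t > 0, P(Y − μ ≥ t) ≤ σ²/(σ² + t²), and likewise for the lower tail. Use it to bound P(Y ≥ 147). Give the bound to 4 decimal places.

0.4829

Here σ² = 113 and t = 11, so σ² + t² = 234.
Cantelli's bound: 113/234 = 0.4829.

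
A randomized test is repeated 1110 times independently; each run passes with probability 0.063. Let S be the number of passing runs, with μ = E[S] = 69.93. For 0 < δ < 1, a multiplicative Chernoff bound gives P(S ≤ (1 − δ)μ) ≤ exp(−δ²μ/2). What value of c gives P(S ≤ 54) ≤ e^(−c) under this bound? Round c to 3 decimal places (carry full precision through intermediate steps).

Write 54 = (1 − δ)μ, so δ = 1 − 54/69.93 = 0.2277992…
Then the exponent is δ²μ/2 = (μ − 54)²/(2μ) = 1.814421.

1.814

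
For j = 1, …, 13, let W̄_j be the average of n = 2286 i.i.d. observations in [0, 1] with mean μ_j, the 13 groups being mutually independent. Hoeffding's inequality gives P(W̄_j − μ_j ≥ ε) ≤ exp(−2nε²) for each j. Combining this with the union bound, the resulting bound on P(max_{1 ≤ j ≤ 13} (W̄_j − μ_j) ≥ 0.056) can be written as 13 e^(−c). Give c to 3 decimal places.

Union bound over the 13 events: P(max_{1 ≤ j ≤ 13} (W̄_j − μ_j) ≥ 0.056) ≤ 13·exp(−2nε²) = 13 exp(−2·2286·0.056²).
So c = 2·2286·0.056² = 14.3378.

14.338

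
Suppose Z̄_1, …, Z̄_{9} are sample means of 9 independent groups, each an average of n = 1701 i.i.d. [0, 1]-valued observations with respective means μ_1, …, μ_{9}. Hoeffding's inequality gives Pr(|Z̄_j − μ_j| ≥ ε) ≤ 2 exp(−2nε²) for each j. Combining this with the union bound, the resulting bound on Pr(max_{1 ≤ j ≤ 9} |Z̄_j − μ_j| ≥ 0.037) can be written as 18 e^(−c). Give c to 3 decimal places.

Union bound over the 9 events: Pr(max_{1 ≤ j ≤ 9} |Z̄_j − μ_j| ≥ 0.037) ≤ 9·2·exp(−2nε²) = 18 exp(−2·1701·0.037²).
So c = 2·1701·0.037² = 4.6573.

4.657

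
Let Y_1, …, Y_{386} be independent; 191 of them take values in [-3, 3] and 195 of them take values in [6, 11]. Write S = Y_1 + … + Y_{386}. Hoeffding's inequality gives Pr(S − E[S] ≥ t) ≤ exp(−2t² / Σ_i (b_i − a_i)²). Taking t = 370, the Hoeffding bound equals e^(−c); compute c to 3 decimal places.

23.300

Σ(b_i − a_i)² = 191·6² + 195·5² = 11751.
c = 2t² / 11751 = 2·370² / 11751 = 23.3001.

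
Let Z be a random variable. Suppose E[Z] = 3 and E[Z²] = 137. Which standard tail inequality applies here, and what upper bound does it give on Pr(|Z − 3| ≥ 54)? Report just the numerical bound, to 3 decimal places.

0.044

The first two moments determine the variance, so Chebyshev's inequality is the sharpest standard bound available.
Var(Z) = E[Z²] − (E[Z])² = 137 − 9 = 128.
Chebyshev's inequality: Pr(|Z − μ| ≥ t) ≤ Var(Z)/t² = 128/2916 = 0.0439.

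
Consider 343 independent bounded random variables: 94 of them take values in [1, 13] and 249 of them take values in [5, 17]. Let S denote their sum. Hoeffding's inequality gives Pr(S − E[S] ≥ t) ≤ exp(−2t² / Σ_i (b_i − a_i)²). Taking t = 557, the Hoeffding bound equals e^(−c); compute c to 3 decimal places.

Σ(b_i − a_i)² = 94·12² + 249·12² = 49392.
c = 2t² / 49392 = 2·557² / 49392 = 12.5627.

12.563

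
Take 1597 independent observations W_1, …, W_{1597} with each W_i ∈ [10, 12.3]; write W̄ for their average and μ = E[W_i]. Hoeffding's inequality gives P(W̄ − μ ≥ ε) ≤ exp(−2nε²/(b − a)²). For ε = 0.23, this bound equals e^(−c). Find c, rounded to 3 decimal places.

c = 2nε²/(b − a)² = 2·1597·0.23² / 2.3² = 31.9400.

31.940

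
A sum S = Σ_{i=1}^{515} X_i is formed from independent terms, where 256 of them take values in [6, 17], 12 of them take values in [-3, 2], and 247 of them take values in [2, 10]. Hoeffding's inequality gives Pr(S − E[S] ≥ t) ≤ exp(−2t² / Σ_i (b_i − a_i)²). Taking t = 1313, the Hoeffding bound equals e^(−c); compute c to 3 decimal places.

Σ(b_i − a_i)² = 256·11² + 12·5² + 247·8² = 47084.
c = 2t² / 47084 = 2·1313² / 47084 = 73.2295.

73.230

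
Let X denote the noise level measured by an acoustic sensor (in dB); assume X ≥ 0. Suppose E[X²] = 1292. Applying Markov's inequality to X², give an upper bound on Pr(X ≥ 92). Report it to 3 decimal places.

0.153

Since X ≥ 0, the event {X ≥ 92} is the same as {X² ≥ 8464}.
Markov's inequality applied to X² gives Pr(X² ≥ 8464) ≤ E[X²]/8464 = 1292/8464 = 0.1526.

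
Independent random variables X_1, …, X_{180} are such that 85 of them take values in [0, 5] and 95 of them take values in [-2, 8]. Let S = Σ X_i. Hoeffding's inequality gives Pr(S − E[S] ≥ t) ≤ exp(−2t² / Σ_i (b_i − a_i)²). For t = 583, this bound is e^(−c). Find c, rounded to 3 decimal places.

58.476

Σ(b_i − a_i)² = 85·5² + 95·10² = 11625.
c = 2t² / 11625 = 2·583² / 11625 = 58.4755.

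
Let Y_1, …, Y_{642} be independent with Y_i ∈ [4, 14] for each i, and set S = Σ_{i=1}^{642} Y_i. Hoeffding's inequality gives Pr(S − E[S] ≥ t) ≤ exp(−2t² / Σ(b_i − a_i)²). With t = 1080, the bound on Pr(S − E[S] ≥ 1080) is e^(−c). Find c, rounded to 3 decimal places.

Σ(b_i − a_i)² = 642·(10)² = 64200.
c = 2t²/64200 = 2·1080²/64200 = 36.3364.

36.336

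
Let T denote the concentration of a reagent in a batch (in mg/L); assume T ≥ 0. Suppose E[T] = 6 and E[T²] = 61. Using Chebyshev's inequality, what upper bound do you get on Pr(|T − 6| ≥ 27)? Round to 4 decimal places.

0.0343

Var(T) = E[T²] − (E[T])² = 61 − 36 = 25.
Chebyshev's inequality: Pr(|T − μ| ≥ t) ≤ Var(T)/t² = 25/729 = 0.0343.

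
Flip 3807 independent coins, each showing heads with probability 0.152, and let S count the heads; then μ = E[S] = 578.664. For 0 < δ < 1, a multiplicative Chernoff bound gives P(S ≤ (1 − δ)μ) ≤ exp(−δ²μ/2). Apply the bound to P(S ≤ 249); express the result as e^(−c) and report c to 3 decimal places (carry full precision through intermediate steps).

93.905

Write 249 = (1 − δ)μ, so δ = 1 − 249/578.664 = 0.5696985…
Then the exponent is δ²μ/2 = (μ − 249)²/(2μ) = 93.904540.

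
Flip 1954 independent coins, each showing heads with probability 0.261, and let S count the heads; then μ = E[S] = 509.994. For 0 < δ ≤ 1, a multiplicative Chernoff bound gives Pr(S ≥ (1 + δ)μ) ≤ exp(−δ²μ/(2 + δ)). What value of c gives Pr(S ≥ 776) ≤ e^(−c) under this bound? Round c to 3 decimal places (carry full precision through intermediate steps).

55.023

Write 776 = (1 + δ)μ, so δ = 776/509.994 − 1 = 0.5215865…
Then the exponent is δ²μ/(2 + δ) = (776 − μ)² / (μ·(2 + δ)) = 55.022957.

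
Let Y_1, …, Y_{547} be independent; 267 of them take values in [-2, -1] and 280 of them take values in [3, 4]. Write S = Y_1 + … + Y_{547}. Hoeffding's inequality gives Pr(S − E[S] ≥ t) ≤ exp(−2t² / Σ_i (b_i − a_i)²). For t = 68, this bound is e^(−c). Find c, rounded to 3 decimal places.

16.907

Σ(b_i − a_i)² = 267·1² + 280·1² = 547.
c = 2t² / 547 = 2·68² / 547 = 16.9068.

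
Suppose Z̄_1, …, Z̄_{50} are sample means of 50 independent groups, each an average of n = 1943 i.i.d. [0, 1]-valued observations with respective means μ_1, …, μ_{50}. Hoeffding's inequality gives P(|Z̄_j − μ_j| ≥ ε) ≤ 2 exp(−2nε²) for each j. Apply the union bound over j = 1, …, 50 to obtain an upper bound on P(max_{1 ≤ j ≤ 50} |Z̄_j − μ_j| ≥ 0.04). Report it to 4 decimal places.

0.1994

Per-experiment Hoeffding bound: 2·exp(−2·1943·0.04²) = 2·exp(−6.21760) = 0.0039881.
Union bound over 50 events: 50·0.0039881 = 0.19940.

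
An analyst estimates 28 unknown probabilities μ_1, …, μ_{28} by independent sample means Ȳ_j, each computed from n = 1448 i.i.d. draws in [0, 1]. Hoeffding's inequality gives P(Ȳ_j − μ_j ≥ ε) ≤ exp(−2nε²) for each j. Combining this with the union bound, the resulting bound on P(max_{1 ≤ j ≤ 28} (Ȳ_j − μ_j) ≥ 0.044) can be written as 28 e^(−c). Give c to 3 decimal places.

5.607

Union bound over the 28 events: P(max_{1 ≤ j ≤ 28} (Ȳ_j − μ_j) ≥ 0.044) ≤ 28·exp(−2nε²) = 28 exp(−2·1448·0.044²).
So c = 2·1448·0.044² = 5.6067.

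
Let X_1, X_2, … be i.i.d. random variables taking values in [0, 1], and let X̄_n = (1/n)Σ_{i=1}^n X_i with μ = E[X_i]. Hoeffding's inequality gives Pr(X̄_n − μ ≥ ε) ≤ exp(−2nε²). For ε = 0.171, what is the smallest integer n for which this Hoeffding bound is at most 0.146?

33

Require exp(−2nε²) ≤ 0.146, i.e. 2nε² ≥ ln(1/0.146) = 1.924149.
So n ≥ 1.924149 / (2·0.171²) = 32.902.
The smallest integer n is 33.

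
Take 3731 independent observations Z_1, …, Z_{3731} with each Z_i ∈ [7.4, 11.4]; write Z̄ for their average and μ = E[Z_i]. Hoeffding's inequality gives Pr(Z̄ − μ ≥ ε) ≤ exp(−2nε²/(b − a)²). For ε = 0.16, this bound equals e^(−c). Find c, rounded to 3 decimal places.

11.939

c = 2nε²/(b − a)² = 2·3731·0.16² / 4² = 11.9392.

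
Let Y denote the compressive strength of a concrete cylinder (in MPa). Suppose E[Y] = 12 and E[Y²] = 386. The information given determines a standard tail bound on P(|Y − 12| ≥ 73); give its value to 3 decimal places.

0.045

The first two moments determine the variance, so Chebyshev's inequality is the sharpest standard bound available.
Var(Y) = E[Y²] − (E[Y])² = 386 − 144 = 242.
Chebyshev's inequality: P(|Y − μ| ≥ t) ≤ Var(Y)/t² = 242/5329 = 0.0454.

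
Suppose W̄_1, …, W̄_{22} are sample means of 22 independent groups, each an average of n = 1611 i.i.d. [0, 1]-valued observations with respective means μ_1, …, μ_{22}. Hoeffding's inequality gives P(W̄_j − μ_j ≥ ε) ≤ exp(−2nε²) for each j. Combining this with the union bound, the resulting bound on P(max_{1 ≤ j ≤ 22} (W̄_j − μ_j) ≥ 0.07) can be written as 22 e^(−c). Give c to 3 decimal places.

Union bound over the 22 events: P(max_{1 ≤ j ≤ 22} (W̄_j − μ_j) ≥ 0.07) ≤ 22·exp(−2nε²) = 22 exp(−2·1611·0.07²).
So c = 2·1611·0.07² = 15.7878.

15.788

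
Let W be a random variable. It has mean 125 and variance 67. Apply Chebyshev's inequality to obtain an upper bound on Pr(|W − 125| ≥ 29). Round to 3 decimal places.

0.080

Chebyshev: Pr(|W − μ| ≥ t) ≤ Var(W)/t².
Bound = 67 / 841 = 0.0797.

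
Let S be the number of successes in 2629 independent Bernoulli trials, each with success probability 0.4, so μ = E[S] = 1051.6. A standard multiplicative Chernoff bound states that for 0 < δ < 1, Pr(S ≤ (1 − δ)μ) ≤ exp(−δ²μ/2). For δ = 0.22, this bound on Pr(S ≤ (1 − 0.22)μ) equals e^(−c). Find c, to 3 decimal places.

25.449

c = δ²μ/2 = 0.22²·1051.6/2 = 25.4487.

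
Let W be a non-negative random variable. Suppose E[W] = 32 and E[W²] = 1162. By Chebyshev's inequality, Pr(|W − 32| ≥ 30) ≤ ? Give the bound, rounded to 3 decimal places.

Var(W) = E[W²] − (E[W])² = 1162 − 1024 = 138.
Chebyshev's inequality: Pr(|W − μ| ≥ t) ≤ Var(W)/t² = 138/900 = 0.1533.

0.153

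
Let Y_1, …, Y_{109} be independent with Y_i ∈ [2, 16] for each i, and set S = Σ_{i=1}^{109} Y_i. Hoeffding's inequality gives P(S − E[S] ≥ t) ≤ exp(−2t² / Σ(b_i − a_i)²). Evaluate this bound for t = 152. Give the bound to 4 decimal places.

Σ(b_i − a_i)² = 109·(14)² = 21364.
Exponent = 2·152²/21364 = 2.1629.
Bound = exp(−2.1629) = 0.11499.

0.1150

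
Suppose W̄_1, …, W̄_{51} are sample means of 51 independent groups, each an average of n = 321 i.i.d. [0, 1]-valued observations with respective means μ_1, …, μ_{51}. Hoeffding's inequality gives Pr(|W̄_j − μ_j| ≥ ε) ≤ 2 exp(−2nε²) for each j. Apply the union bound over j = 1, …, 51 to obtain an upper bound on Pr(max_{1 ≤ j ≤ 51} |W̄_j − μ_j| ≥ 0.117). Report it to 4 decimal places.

0.0156

Per-experiment Hoeffding bound: 2·exp(−2·321·0.117²) = 2·exp(−8.78834) = 0.000305.
Union bound over 51 events: 51·0.000305 = 0.01556.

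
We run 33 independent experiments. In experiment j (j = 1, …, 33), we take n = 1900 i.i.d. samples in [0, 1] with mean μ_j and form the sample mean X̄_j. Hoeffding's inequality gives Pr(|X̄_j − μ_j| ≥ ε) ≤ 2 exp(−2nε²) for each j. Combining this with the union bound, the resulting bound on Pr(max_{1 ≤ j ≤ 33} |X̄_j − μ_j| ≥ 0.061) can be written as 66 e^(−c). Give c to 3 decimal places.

Union bound over the 33 events: Pr(max_{1 ≤ j ≤ 33} |X̄_j − μ_j| ≥ 0.061) ≤ 33·2·exp(−2nε²) = 66 exp(−2·1900·0.061²).
So c = 2·1900·0.061² = 14.1398.

14.140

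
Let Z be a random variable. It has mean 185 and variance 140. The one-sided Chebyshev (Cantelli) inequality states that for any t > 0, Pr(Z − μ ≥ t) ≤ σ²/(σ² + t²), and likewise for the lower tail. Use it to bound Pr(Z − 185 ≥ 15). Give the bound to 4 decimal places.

0.3836

Here σ² = 140 and t = 15, so σ² + t² = 365.
Cantelli's bound: 140/365 = 0.3836.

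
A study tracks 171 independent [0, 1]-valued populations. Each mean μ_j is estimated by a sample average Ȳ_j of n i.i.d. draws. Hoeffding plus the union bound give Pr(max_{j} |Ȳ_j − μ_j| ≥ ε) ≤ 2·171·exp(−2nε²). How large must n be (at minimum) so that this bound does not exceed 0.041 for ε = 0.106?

402

Need 2·171·exp(−2nε²) ≤ 0.041, i.e. exp(−2nε²) ≤ 0.041/342.
So 2nε² ≥ ln(342/0.041) = 9.028994.
Hence n ≥ 9.028994/(2·0.106²) = 401.789.
The smallest integer n is 402.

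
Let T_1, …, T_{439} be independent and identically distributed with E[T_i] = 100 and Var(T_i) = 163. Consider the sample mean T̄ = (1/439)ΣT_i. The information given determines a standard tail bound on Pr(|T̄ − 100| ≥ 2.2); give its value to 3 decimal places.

With mean and variance of each term known, Chebyshev's inequality bounds the deviation of the sum (or sample mean).
Var(T̄) = Var(T_i)/n = 163/439 = 0.3713.
Chebyshev: Pr(|T̄ − 100| ≥ 2.2) ≤ Var(T̄)/(2.2)² = 163/(439·2.2²) = 0.0767.

0.077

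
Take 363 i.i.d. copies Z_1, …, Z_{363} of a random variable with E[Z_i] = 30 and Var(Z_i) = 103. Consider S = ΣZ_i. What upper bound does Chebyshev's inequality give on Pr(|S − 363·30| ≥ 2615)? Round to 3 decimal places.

Var(S) = n·Var(Z_i) = 363·103 = 37389.
Chebyshev: Pr(|S − 363·30| ≥ 2615) ≤ Var(S)/2615² = 37389/6838225 = 0.0055.

0.005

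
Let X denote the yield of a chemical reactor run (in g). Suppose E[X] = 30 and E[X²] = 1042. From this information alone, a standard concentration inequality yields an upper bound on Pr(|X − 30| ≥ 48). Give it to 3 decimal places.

0.062

The first two moments determine the variance, so Chebyshev's inequality is the sharpest standard bound available.
Var(X) = E[X²] − (E[X])² = 1042 − 900 = 142.
Chebyshev's inequality: Pr(|X − μ| ≥ t) ≤ Var(X)/t² = 142/2304 = 0.0616.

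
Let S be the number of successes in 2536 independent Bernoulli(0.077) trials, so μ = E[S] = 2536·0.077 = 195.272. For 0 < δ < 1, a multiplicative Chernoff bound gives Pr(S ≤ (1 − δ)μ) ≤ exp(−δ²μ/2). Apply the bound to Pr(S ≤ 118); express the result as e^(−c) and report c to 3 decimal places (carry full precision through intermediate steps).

Write 118 = (1 − δ)μ, so δ = 1 − 118/195.272 = 0.3957147…
Then the exponent is δ²μ/2 = (μ − 118)²/(2μ) = 15.288833.

15.289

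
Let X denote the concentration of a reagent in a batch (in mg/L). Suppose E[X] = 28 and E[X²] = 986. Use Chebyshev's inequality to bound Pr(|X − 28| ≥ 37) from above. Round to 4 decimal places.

0.1476

Var(X) = E[X²] − (E[X])² = 986 − 784 = 202.
Chebyshev's inequality: Pr(|X − μ| ≥ t) ≤ Var(X)/t² = 202/1369 = 0.1476.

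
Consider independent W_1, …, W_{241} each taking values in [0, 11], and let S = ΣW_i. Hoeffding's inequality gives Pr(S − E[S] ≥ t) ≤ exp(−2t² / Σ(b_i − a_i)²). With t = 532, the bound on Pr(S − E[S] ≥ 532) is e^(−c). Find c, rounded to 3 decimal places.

19.411

Σ(b_i − a_i)² = 241·(11)² = 29161.
c = 2t²/29161 = 2·532²/29161 = 19.4111.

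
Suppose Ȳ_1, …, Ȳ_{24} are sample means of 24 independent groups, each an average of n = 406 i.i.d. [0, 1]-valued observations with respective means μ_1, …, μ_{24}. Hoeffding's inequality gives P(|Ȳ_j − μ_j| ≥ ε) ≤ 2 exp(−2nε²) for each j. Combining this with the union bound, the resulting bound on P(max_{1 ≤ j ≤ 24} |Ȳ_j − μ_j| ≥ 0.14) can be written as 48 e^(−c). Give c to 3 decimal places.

Union bound over the 24 events: P(max_{1 ≤ j ≤ 24} |Ȳ_j − μ_j| ≥ 0.14) ≤ 24·2·exp(−2nε²) = 48 exp(−2·406·0.14²).
So c = 2·406·0.14² = 15.9152.

15.915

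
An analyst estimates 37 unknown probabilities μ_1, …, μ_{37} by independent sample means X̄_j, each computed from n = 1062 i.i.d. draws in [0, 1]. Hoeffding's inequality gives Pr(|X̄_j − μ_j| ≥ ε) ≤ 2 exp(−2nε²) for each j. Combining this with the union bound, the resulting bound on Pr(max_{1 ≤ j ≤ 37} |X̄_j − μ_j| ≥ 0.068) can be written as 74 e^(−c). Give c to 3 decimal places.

9.821

Union bound over the 37 events: Pr(max_{1 ≤ j ≤ 37} |X̄_j − μ_j| ≥ 0.068) ≤ 37·2·exp(−2nε²) = 74 exp(−2·1062·0.068²).
So c = 2·1062·0.068² = 9.8214.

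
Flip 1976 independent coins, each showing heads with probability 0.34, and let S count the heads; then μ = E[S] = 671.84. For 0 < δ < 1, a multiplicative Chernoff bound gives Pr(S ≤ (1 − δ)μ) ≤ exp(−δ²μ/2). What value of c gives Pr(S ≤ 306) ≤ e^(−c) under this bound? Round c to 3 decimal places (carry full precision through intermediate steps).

99.606

Write 306 = (1 − δ)μ, so δ = 1 − 306/671.84 = 0.5445344…
Then the exponent is δ²μ/2 = (μ − 306)²/(2μ) = 99.606235.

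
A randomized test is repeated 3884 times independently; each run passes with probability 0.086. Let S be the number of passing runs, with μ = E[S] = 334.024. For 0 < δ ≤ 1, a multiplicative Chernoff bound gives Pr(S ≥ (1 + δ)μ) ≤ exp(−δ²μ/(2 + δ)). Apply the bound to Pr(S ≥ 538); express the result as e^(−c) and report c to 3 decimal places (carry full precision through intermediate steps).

47.712

Write 538 = (1 + δ)μ, so δ = 538/334.024 − 1 = 0.6106627…
Then the exponent is δ²μ/(2 + δ) = (538 − μ)² / (μ·(2 + δ)) = 47.712229.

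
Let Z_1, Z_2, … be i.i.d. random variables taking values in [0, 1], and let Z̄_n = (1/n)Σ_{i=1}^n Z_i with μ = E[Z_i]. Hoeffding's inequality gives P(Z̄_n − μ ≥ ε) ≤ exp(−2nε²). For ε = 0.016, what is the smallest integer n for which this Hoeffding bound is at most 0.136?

Require exp(−2nε²) ≤ 0.136, i.e. 2nε² ≥ ln(1/0.136) = 1.995100.
So n ≥ 1.995100 / (2·0.016²) = 3896.680.
The smallest integer n is 3897.

3897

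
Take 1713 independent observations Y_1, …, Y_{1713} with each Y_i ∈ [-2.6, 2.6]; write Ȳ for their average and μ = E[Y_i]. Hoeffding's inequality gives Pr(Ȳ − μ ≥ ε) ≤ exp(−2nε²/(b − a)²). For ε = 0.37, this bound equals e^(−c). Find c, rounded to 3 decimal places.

c = 2nε²/(b − a)² = 2·1713·0.37² / 5.2² = 17.3454.

17.345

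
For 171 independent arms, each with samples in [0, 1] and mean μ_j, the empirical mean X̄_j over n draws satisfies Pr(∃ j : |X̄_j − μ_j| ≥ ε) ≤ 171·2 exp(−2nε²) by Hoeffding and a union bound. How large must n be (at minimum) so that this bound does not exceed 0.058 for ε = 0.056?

Need 2·171·exp(−2nε²) ≤ 0.058, i.e. exp(−2nε²) ≤ 0.058/342.
So 2nε² ≥ ln(342/0.058) = 8.682123.
Hence n ≥ 8.682123/(2·0.056²) = 1384.267.
The smallest integer n is 1385.

1385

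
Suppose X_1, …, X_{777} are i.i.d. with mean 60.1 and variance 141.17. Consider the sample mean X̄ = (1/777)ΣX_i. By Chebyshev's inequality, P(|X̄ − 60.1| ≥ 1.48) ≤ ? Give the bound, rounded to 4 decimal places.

0.0829

Var(X̄) = Var(X_i)/n = 141.17/777 = 0.18169.
Chebyshev: P(|X̄ − 60.1| ≥ 1.48) ≤ Var(X̄)/(1.48)² = 141.17/(777·1.48²) = 0.0829.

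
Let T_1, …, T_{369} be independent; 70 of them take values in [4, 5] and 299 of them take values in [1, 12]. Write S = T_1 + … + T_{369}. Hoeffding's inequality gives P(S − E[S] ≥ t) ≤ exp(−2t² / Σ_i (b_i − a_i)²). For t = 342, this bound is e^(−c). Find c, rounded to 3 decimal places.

Σ(b_i − a_i)² = 70·1² + 299·11² = 36249.
c = 2t² / 36249 = 2·342² / 36249 = 6.4534.

6.453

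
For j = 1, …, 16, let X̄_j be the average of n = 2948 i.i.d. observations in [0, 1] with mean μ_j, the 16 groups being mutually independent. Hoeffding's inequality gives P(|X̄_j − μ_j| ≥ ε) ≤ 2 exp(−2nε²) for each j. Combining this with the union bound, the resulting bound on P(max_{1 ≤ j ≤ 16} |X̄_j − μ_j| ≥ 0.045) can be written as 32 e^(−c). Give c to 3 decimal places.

Union bound over the 16 events: P(max_{1 ≤ j ≤ 16} |X̄_j − μ_j| ≥ 0.045) ≤ 16·2·exp(−2nε²) = 32 exp(−2·2948·0.045²).
So c = 2·2948·0.045² = 11.9394.

11.939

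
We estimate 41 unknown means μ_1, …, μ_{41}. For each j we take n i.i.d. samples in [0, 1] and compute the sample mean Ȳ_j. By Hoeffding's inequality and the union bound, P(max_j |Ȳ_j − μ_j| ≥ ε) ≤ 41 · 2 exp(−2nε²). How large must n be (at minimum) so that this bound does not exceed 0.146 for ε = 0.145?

Need 2·41·exp(−2nε²) ≤ 0.146, i.e. exp(−2nε²) ≤ 0.146/82.
So 2nε² ≥ ln(82/0.146) = 6.330868.
Hence n ≥ 6.330868/(2·0.145²) = 150.556.
The smallest integer n is 151.

151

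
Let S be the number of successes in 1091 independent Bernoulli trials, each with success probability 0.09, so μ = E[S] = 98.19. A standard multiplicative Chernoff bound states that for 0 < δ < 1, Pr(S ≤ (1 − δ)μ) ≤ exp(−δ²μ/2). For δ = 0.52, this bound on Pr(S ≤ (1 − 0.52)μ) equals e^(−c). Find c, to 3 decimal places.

c = δ²μ/2 = 0.52²·98.19/2 = 13.2753.

13.275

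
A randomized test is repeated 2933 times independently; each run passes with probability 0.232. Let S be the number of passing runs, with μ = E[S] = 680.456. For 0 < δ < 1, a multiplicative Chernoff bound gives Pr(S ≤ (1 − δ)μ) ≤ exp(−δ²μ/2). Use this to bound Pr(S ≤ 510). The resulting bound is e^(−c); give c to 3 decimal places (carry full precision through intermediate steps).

Write 510 = (1 − δ)μ, so δ = 1 − 510/680.456 = 0.2505026…
Then the exponent is δ²μ/2 = (μ − 510)²/(2μ) = 21.349836.

21.350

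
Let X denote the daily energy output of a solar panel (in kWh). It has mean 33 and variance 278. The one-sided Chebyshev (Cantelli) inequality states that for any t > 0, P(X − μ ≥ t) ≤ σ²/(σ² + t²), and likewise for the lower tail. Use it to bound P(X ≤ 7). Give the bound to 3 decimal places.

Here σ² = 278 and t = 26, so σ² + t² = 954.
Cantelli's bound: 278/954 = 0.2914.

0.291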